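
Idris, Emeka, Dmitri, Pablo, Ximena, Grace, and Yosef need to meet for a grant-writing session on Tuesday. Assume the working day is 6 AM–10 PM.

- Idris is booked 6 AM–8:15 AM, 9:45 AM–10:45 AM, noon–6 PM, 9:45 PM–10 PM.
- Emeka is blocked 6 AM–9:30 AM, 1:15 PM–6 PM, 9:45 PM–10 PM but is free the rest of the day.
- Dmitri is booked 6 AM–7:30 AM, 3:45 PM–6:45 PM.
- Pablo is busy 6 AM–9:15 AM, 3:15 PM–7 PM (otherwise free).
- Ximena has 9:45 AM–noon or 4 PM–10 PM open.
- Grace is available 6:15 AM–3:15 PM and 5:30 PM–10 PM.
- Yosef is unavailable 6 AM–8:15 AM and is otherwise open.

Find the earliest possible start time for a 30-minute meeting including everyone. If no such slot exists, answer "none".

Idris free: 08:15-09:45, 10:45-12:00, 18:00-21:45 (invert busy blocks within the working day).
Emeka free: 09:30-13:15, 18:00-21:45 (invert busy blocks within the working day).
Dmitri free: 07:30-15:45, 18:45-22:00 (invert busy blocks within the working day).
Pablo free: 09:15-15:15, 19:00-22:00 (invert busy blocks within the working day).
Ximena free: 09:45-12:00, 16:00-22:00.
Grace free: 06:15-15:15, 17:30-22:00.
Yosef free: 08:15-22:00 (invert busy blocks within the working day).
Idris ∩ Emeka: 09:30-09:45, 10:45-12:00, 18:00-21:45.
Idris ∩ Emeka ∩ Dmitri: 09:30-09:45, 10:45-12:00, 18:45-21:45.
Idris ∩ Emeka ∩ Dmitri ∩ Pablo: 09:30-09:45, 10:45-12:00, 19:00-21:45.
Idris ∩ Emeka ∩ Dmitri ∩ Pablo ∩ Ximena: 10:45-12:00, 19:00-21:45.
Idris ∩ Emeka ∩ Dmitri ∩ Pablo ∩ Ximena ∩ Grace: 10:45-12:00, 19:00-21:45.
Idris ∩ Emeka ∩ Dmitri ∩ Pablo ∩ Ximena ∩ Grace ∩ Yosef: 10:45-12:00, 19:00-21:45.
Those are the intersection windows.
The first common window of at least 30 minutes is 10:45-12:00, so the earliest start is 10:45.

10:45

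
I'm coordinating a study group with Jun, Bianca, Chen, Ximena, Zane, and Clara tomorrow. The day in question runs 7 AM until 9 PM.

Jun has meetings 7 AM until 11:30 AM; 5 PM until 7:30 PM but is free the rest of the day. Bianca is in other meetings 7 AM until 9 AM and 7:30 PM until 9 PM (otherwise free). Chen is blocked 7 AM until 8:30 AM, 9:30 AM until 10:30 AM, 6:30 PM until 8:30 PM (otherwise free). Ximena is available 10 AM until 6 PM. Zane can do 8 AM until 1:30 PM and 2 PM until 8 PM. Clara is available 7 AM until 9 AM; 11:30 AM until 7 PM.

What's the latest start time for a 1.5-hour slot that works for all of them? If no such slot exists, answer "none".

Jun free: 11:30-17:00, 19:30-21:00 (invert busy blocks within the working day).
Bianca free: 09:00-19:30 (invert busy blocks within the working day).
Chen free: 08:30-09:30, 10:30-18:30, 20:30-21:00 (invert busy blocks within the working day).
Ximena free: 10:00-18:00.
Zane free: 08:00-13:30, 14:00-20:00.
Clara free: 07:00-09:00, 11:30-19:00.
Jun ∩ Bianca: 11:30-17:00.
Jun ∩ Bianca ∩ Chen: 11:30-17:00.
Jun ∩ Bianca ∩ Chen ∩ Ximena: 11:30-17:00.
Jun ∩ Bianca ∩ Chen ∩ Ximena ∩ Zane: 11:30-13:30, 14:00-17:00.
Jun ∩ Bianca ∩ Chen ∩ Ximena ∩ Zane ∩ Clara: 11:30-13:30, 14:00-17:00.
So the common availability across everyone is 11:30-13:30, 14:00-17:00.
The last common window of at least 90 minutes is 14:00-17:00; a 90-minute meeting can start as late as 15:30 and still end by 17:00.

15:30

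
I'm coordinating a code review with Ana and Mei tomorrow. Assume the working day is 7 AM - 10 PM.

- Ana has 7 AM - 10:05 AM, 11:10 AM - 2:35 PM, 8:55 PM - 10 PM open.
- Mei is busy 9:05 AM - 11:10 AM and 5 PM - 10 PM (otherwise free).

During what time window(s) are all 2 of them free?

07:00-09:05, 11:10-14:35

Ana free: 07:00-10:05, 11:10-14:35, 20:55-22:00.
Mei free: 07:00-09:05, 11:10-17:00 (invert busy blocks within the working day).
Ana ∩ Mei: 07:00-09:05, 11:10-14:35.
Those are the intersection windows.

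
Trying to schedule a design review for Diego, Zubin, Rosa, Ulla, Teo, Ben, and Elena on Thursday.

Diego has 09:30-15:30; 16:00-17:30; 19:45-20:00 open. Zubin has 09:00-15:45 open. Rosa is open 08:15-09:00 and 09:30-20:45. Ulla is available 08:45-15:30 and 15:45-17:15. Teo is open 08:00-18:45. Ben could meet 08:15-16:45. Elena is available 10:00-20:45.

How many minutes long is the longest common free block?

330

Diego ∩ Zubin: 09:30-15:30.
Diego ∩ Zubin ∩ Rosa: 09:30-15:30.
Diego ∩ Zubin ∩ Rosa ∩ Ulla: 09:30-15:30.
Diego ∩ Zubin ∩ Rosa ∩ Ulla ∩ Teo: 09:30-15:30.
Diego ∩ Zubin ∩ Rosa ∩ Ulla ∩ Teo ∩ Ben: 09:30-15:30.
Diego ∩ Zubin ∩ Rosa ∩ Ulla ∩ Teo ∩ Ben ∩ Elena: 10:00-15:30.
So the common availability across everyone is 10:00-15:30.
The longest is 10:00-15:30 at 330 minutes.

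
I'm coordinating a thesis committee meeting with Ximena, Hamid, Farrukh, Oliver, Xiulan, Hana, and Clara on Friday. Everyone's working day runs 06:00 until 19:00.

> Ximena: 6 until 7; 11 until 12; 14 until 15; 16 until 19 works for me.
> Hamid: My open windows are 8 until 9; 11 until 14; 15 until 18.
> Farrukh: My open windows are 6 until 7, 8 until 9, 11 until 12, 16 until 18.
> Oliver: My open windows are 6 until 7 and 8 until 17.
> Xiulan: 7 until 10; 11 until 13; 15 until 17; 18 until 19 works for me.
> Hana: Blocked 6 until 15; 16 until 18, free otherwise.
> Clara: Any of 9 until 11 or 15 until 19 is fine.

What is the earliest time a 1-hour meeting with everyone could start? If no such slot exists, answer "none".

none

Ximena free: 06:00-07:00, 11:00-12:00, 14:00-15:00, 16:00-19:00.
Hamid free: 08:00-09:00, 11:00-14:00, 15:00-18:00.
Farrukh free: 06:00-07:00, 08:00-09:00, 11:00-12:00, 16:00-18:00.
Oliver free: 06:00-07:00, 08:00-17:00.
Xiulan free: 07:00-10:00, 11:00-13:00, 15:00-17:00, 18:00-19:00.
Hana free: 15:00-16:00, 18:00-19:00 (invert busy blocks within the working day).
Clara free: 09:00-11:00, 15:00-19:00.
Ximena ∩ Hamid: 11:00-12:00, 16:00-18:00.
Ximena ∩ Hamid ∩ Farrukh: 11:00-12:00, 16:00-18:00.
Ximena ∩ Hamid ∩ Farrukh ∩ Oliver: 11:00-12:00, 16:00-17:00.
Ximena ∩ Hamid ∩ Farrukh ∩ Oliver ∩ Xiulan: 11:00-12:00, 16:00-17:00.
Ximena ∩ Hamid ∩ Farrukh ∩ Oliver ∩ Xiulan ∩ Hana: ∅.
Ximena ∩ Hamid ∩ Farrukh ∩ Oliver ∩ Xiulan ∩ Hana ∩ Clara: ∅.
There is no time when everyone is free.
No common window is at least 60 minutes long.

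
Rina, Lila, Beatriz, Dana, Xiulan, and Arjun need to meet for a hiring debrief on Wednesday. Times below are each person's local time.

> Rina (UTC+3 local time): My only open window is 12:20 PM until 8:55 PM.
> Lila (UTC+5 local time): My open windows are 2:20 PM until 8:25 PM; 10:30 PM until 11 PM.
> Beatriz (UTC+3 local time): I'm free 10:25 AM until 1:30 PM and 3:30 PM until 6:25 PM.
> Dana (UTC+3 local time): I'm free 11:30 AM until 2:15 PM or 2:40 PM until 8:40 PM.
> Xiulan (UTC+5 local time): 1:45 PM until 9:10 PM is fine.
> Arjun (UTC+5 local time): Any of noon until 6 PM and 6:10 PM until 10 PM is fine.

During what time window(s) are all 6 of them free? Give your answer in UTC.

09:20-10:30, 12:30-13:00, 13:10-15:25

Rina in UTC: 09:20-17:55 (subtract 3h to convert from UTC+3).
Lila in UTC: 09:20-15:25, 17:30-18:00 (subtract 5h to convert from UTC+5).
Beatriz in UTC: 07:25-10:30, 12:30-15:25 (subtract 3h to convert from UTC+3).
Dana in UTC: 08:30-11:15, 11:40-17:40 (subtract 3h to convert from UTC+3).
Xiulan in UTC: 08:45-16:10 (subtract 5h to convert from UTC+5).
Arjun in UTC: 07:00-13:00, 13:10-17:00 (subtract 5h to convert from UTC+5).
Rina ∩ Lila: 09:20-15:25, 17:30-17:55.
Rina ∩ Lila ∩ Beatriz: 09:20-10:30, 12:30-15:25.
Rina ∩ Lila ∩ Beatriz ∩ Dana: 09:20-10:30, 12:30-15:25.
Rina ∩ Lila ∩ Beatriz ∩ Dana ∩ Xiulan: 09:20-10:30, 12:30-15:25.
Rina ∩ Lila ∩ Beatriz ∩ Dana ∩ Xiulan ∩ Arjun: 09:20-10:30, 12:30-13:00, 13:10-15:25.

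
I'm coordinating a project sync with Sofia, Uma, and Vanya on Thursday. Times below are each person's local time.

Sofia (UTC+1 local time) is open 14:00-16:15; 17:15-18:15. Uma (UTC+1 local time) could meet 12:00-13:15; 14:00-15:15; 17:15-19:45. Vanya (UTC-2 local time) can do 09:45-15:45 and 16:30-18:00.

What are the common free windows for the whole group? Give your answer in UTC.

13:00-14:15, 16:15-17:15

Sofia in UTC: 13:00-15:15, 16:15-17:15 (subtract 1h to convert from UTC+1).
Uma in UTC: 11:00-12:15, 13:00-14:15, 16:15-18:45 (subtract 1h to convert from UTC+1).
Vanya in UTC: 11:45-17:45, 18:30-20:00 (add 2h to convert from UTC-2).
Sofia ∩ Uma: 13:00-14:15, 16:15-17:15.
Sofia ∩ Uma ∩ Vanya: 13:00-14:15, 16:15-17:15.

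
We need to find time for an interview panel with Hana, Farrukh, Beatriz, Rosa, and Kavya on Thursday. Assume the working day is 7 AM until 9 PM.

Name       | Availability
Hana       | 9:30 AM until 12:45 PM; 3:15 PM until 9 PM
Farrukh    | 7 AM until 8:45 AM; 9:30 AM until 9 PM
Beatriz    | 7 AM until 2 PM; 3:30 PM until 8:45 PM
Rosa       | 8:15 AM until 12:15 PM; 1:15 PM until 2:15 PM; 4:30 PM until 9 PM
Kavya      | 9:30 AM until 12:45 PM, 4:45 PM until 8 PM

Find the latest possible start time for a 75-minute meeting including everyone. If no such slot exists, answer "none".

18:45

Hana ∩ Farrukh: 09:30-12:45, 15:15-21:00.
Hana ∩ Farrukh ∩ Beatriz: 09:30-12:45, 15:30-20:45.
Hana ∩ Farrukh ∩ Beatriz ∩ Rosa: 09:30-12:15, 16:30-20:45.
Hana ∩ Farrukh ∩ Beatriz ∩ Rosa ∩ Kavya: 09:30-12:15, 16:45-20:00.
So the common availability across everyone is 09:30-12:15, 16:45-20:00.
The last common window of at least 75 minutes is 16:45-20:00; a 75-minute meeting can start as late as 18:45 and still end by 20:00.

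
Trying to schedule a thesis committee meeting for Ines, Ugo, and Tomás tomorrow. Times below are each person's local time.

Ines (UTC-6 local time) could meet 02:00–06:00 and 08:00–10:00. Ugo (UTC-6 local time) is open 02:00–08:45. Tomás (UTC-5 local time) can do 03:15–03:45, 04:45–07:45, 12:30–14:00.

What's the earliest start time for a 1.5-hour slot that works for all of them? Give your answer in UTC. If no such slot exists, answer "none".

09:45

Ines in UTC: 08:00-12:00, 14:00-16:00 (add 6h to convert from UTC-6).
Ugo in UTC: 08:00-14:45 (add 6h to convert from UTC-6).
Tomás in UTC: 08:15-08:45, 09:45-12:45, 17:30-19:00 (add 5h to convert from UTC-5).
Ines ∩ Ugo: 08:00-12:00, 14:00-14:45.
Ines ∩ Ugo ∩ Tomás: 08:15-08:45, 09:45-12:00.
Those are the intersection windows.
The first common window of at least 90 minutes is 09:45-12:00, so the earliest start is 09:45.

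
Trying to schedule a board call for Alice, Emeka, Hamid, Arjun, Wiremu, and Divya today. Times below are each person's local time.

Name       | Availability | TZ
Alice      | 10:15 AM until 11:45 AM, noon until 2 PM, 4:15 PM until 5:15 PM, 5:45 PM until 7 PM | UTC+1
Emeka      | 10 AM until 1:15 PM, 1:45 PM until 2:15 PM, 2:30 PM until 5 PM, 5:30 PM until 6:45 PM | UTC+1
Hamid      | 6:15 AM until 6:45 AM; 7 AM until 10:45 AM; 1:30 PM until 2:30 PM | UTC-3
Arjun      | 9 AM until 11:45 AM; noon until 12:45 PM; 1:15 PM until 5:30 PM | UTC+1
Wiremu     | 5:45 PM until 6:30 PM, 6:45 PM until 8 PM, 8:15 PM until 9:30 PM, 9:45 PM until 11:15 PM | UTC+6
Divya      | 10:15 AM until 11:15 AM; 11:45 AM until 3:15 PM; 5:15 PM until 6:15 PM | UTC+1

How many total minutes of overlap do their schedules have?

15

Alice in UTC: 09:15-10:45, 11:00-13:00, 15:15-16:15, 16:45-18:00 (subtract 1h to convert from UTC+1).
Emeka in UTC: 09:00-12:15, 12:45-13:15, 13:30-16:00, 16:30-17:45 (subtract 1h to convert from UTC+1).
Hamid in UTC: 09:15-09:45, 10:00-13:45, 16:30-17:30 (add 3h to convert from UTC-3).
Arjun in UTC: 08:00-10:45, 11:00-11:45, 12:15-16:30 (subtract 1h to convert from UTC+1).
Wiremu in UTC: 11:45-12:30, 12:45-14:00, 14:15-15:30, 15:45-17:15 (subtract 6h to convert from UTC+6).
Divya in UTC: 09:15-10:15, 10:45-14:15, 16:15-17:15 (subtract 1h to convert from UTC+1).
Alice ∩ Emeka: 09:15-10:45, 11:00-12:15, 12:45-13:00, 15:15-16:00, 16:45-17:45.
Alice ∩ Emeka ∩ Hamid: 09:15-09:45, 10:00-10:45, 11:00-12:15, 12:45-13:00, 16:45-17:30.
Alice ∩ Emeka ∩ Hamid ∩ Arjun: 09:15-09:45, 10:00-10:45, 11:00-11:45, 12:45-13:00.
Alice ∩ Emeka ∩ Hamid ∩ Arjun ∩ Wiremu: 12:45-13:00.
Alice ∩ Emeka ∩ Hamid ∩ Arjun ∩ Wiremu ∩ Divya: 12:45-13:00.
So the common availability across everyone is 12:45-13:00.
That's a single block of 15 minutes.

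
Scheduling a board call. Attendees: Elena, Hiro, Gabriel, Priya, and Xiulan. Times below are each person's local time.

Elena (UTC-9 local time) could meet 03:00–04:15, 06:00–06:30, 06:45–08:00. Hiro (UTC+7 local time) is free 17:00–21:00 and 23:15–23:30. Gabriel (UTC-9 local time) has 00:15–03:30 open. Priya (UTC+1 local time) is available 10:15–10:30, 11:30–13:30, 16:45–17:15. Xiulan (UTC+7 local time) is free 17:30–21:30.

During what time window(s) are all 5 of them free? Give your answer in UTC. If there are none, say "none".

Elena in UTC: 12:00-13:15, 15:00-15:30, 15:45-17:00 (add 9h to convert from UTC-9).
Hiro in UTC: 10:00-14:00, 16:15-16:30 (subtract 7h to convert from UTC+7).
Gabriel in UTC: 09:15-12:30 (add 9h to convert from UTC-9).
Priya in UTC: 09:15-09:30, 10:30-12:30, 15:45-16:15 (subtract 1h to convert from UTC+1).
Xiulan in UTC: 10:30-14:30 (subtract 7h to convert from UTC+7).
Elena ∩ Hiro: 12:00-13:15, 16:15-16:30.
Elena ∩ Hiro ∩ Gabriel: 12:00-12:30.
Elena ∩ Hiro ∩ Gabriel ∩ Priya: 12:00-12:30.
Elena ∩ Hiro ∩ Gabriel ∩ Priya ∩ Xiulan: 12:00-12:30.
Those are the intersection windows.

12:00-12:30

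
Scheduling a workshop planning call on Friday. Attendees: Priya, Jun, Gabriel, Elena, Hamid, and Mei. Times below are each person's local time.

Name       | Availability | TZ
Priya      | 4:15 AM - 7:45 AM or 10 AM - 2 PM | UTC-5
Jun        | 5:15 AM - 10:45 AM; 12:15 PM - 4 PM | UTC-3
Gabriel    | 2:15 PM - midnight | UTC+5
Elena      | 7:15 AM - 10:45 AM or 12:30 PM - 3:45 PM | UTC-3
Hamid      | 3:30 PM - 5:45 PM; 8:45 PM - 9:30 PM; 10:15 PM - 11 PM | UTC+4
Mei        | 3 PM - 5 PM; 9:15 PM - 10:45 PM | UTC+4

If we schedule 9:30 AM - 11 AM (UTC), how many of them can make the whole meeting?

Priya in UTC: 09:15-12:45, 15:00-19:00 (add 5h to convert from UTC-5).
Jun in UTC: 08:15-13:45, 15:15-19:00 (add 3h to convert from UTC-3).
Gabriel in UTC: 09:15-19:00 (subtract 5h to convert from UTC+5).
Elena in UTC: 10:15-13:45, 15:30-18:45 (add 3h to convert from UTC-3).
Hamid in UTC: 11:30-13:45, 16:45-17:30, 18:15-19:00 (subtract 4h to convert from UTC+4).
Mei in UTC: 11:00-13:00, 17:15-18:45 (subtract 4h to convert from UTC+4).
Priya, Jun, and Gabriel can make the full 09:30-11:00 slot — that's 3.

3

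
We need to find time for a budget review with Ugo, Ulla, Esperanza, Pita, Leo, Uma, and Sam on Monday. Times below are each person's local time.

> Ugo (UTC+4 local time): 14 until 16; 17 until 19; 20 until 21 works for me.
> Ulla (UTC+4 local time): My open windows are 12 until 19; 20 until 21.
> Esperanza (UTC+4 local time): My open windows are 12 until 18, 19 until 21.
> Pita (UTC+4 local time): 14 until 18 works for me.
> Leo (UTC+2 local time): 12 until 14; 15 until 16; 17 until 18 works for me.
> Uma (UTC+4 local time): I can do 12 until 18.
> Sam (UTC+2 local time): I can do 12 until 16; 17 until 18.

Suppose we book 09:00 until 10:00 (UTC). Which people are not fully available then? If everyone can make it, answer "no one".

Ugo in UTC: 10:00-12:00, 13:00-15:00, 16:00-17:00 (subtract 4h to convert from UTC+4).
Ulla in UTC: 08:00-15:00, 16:00-17:00 (subtract 4h to convert from UTC+4).
Esperanza in UTC: 08:00-14:00, 15:00-17:00 (subtract 4h to convert from UTC+4).
Pita in UTC: 10:00-14:00 (subtract 4h to convert from UTC+4).
Leo in UTC: 10:00-12:00, 13:00-14:00, 15:00-16:00 (subtract 2h to convert from UTC+2).
Uma in UTC: 08:00-14:00 (subtract 4h to convert from UTC+4).
Sam in UTC: 10:00-14:00, 15:00-16:00 (subtract 2h to convert from UTC+2).
Ugo: not fully free for 09:00-10:00. Ulla: free for 09:00-10:00. Esperanza: free for 09:00-10:00. Pita: not fully free for 09:00-10:00. Leo: not fully free for 09:00-10:00. Uma: free for 09:00-10:00. Sam: not fully free for 09:00-10:00.

Leo, Pita, Sam, Ugo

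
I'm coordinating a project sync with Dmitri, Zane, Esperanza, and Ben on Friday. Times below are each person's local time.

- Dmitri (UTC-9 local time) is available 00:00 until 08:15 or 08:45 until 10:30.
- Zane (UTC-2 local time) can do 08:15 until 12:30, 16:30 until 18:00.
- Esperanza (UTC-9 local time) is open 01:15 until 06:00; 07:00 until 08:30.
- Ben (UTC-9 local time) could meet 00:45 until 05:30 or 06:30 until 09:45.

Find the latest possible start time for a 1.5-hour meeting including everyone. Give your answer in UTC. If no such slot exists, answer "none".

Dmitri in UTC: 09:00-17:15, 17:45-19:30 (add 9h to convert from UTC-9).
Zane in UTC: 10:15-14:30, 18:30-20:00 (add 2h to convert from UTC-2).
Esperanza in UTC: 10:15-15:00, 16:00-17:30 (add 9h to convert from UTC-9).
Ben in UTC: 09:45-14:30, 15:30-18:45 (add 9h to convert from UTC-9).
Dmitri ∩ Zane: 10:15-14:30, 18:30-19:30.
Dmitri ∩ Zane ∩ Esperanza: 10:15-14:30.
Dmitri ∩ Zane ∩ Esperanza ∩ Ben: 10:15-14:30.
So the common availability across everyone is 10:15-14:30.
The last common window of at least 90 minutes is 10:15-14:30; a 90-minute meeting can start as late as 13:00 and still end by 14:30.

13:00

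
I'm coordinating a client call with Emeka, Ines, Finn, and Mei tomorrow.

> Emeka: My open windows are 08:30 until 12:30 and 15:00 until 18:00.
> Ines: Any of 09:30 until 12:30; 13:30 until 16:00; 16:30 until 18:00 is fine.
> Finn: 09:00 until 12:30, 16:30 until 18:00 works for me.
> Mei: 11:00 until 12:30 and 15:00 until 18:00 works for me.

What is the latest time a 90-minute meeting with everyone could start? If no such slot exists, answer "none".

16:30

Emeka ∩ Ines: 09:30-12:30, 15:00-16:00, 16:30-18:00.
Emeka ∩ Ines ∩ Finn: 09:30-12:30, 16:30-18:00.
Emeka ∩ Ines ∩ Finn ∩ Mei: 11:00-12:30, 16:30-18:00.
The last common window of at least 90 minutes is 16:30-18:00; a 90-minute meeting can start as late as 16:30 and still end by 18:00.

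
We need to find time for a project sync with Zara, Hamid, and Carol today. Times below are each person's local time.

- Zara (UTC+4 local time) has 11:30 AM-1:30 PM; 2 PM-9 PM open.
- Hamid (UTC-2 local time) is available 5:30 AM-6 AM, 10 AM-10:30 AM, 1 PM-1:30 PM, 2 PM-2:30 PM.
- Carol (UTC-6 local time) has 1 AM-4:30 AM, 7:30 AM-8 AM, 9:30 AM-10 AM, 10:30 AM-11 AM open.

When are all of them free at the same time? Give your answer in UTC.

07:30-08:00

Zara in UTC: 07:30-09:30, 10:00-17:00 (subtract 4h to convert from UTC+4).
Hamid in UTC: 07:30-08:00, 12:00-12:30, 15:00-15:30, 16:00-16:30 (add 2h to convert from UTC-2).
Carol in UTC: 07:00-10:30, 13:30-14:00, 15:30-16:00, 16:30-17:00 (add 6h to convert from UTC-6).
Zara ∩ Hamid: 07:30-08:00, 12:00-12:30, 15:00-15:30, 16:00-16:30.
Zara ∩ Hamid ∩ Carol: 07:30-08:00.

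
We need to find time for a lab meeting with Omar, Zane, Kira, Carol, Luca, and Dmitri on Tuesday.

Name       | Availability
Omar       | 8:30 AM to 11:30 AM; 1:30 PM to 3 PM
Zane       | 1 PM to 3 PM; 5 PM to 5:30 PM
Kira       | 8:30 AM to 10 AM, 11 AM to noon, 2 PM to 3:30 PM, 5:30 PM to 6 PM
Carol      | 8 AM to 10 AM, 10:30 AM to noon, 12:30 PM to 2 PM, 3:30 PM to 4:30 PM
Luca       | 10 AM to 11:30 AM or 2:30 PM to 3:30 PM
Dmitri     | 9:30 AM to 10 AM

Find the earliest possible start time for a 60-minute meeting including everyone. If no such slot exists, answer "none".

none

Omar ∩ Zane: 13:30-15:00.
Omar ∩ Zane ∩ Kira: 14:00-15:00.
Omar ∩ Zane ∩ Kira ∩ Carol: ∅.
Omar ∩ Zane ∩ Kira ∩ Carol ∩ Luca: ∅.
Omar ∩ Zane ∩ Kira ∩ Carol ∩ Luca ∩ Dmitri: ∅.
There is no time when everyone is free.
No common window is at least 60 minutes long.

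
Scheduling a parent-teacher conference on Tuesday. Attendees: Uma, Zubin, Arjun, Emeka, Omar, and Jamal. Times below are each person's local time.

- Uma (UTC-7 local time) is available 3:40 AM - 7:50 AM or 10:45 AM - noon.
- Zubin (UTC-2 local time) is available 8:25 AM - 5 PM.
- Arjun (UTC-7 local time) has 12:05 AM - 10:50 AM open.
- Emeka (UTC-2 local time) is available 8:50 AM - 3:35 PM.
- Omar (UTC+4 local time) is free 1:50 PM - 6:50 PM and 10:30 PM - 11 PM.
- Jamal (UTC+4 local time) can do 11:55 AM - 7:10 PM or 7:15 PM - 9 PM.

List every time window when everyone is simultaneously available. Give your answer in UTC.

Uma in UTC: 10:40-14:50, 17:45-19:00 (add 7h to convert from UTC-7).
Zubin in UTC: 10:25-19:00 (add 2h to convert from UTC-2).
Arjun in UTC: 07:05-17:50 (add 7h to convert from UTC-7).
Emeka in UTC: 10:50-17:35 (add 2h to convert from UTC-2).
Omar in UTC: 09:50-14:50, 18:30-19:00 (subtract 4h to convert from UTC+4).
Jamal in UTC: 07:55-15:10, 15:15-17:00 (subtract 4h to convert from UTC+4).
Uma ∩ Zubin: 10:40-14:50, 17:45-19:00.
Uma ∩ Zubin ∩ Arjun: 10:40-14:50, 17:45-17:50.
Uma ∩ Zubin ∩ Arjun ∩ Emeka: 10:50-14:50.
Uma ∩ Zubin ∩ Arjun ∩ Emeka ∩ Omar: 10:50-14:50.
Uma ∩ Zubin ∩ Arjun ∩ Emeka ∩ Omar ∩ Jamal: 10:50-14:50.

10:50-14:50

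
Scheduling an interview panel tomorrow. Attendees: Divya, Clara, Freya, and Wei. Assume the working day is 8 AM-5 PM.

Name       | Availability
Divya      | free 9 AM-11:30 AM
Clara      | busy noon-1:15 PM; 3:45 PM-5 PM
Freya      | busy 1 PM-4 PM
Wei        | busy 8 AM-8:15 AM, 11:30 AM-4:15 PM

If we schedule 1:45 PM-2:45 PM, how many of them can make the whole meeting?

Divya free: 09:00-11:30.
Clara free: 08:00-12:00, 13:15-15:45 (invert busy blocks within the working day).
Freya free: 08:00-13:00, 16:00-17:00 (invert busy blocks within the working day).
Wei free: 08:15-11:30, 16:15-17:00 (invert busy blocks within the working day).
Clara can make the full 13:45-14:45 slot — that's 1.

1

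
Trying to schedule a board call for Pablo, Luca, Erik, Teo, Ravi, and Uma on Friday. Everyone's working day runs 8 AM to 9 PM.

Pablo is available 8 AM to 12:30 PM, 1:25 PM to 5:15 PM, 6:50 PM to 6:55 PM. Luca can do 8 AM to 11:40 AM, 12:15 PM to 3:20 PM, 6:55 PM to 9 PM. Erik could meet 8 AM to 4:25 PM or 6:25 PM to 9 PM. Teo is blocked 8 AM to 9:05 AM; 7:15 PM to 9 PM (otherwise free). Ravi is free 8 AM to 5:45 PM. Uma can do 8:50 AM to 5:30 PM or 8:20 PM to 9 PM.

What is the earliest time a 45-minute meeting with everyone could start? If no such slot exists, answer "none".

Pablo free: 08:00-12:30, 13:25-17:15, 18:50-18:55.
Luca free: 08:00-11:40, 12:15-15:20, 18:55-21:00.
Erik free: 08:00-16:25, 18:25-21:00.
Teo free: 09:05-19:15 (invert busy blocks within the working day).
Ravi free: 08:00-17:45.
Uma free: 08:50-17:30, 20:20-21:00.
Pablo ∩ Luca: 08:00-11:40, 12:15-12:30, 13:25-15:20.
Pablo ∩ Luca ∩ Erik: 08:00-11:40, 12:15-12:30, 13:25-15:20.
Pablo ∩ Luca ∩ Erik ∩ Teo: 09:05-11:40, 12:15-12:30, 13:25-15:20.
Pablo ∩ Luca ∩ Erik ∩ Teo ∩ Ravi: 09:05-11:40, 12:15-12:30, 13:25-15:20.
Pablo ∩ Luca ∩ Erik ∩ Teo ∩ Ravi ∩ Uma: 09:05-11:40, 12:15-12:30, 13:25-15:20.
The first common window of at least 45 minutes is 09:05-11:40, so the earliest start is 09:05.

09:05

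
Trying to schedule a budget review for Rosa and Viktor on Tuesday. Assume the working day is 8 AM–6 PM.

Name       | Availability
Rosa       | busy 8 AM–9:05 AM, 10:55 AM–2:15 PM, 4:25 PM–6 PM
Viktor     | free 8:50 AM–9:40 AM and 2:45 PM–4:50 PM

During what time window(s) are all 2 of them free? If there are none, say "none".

09:05-09:40, 14:45-16:25

Rosa free: 09:05-10:55, 14:15-16:25 (invert busy blocks within the working day).
Viktor free: 08:50-09:40, 14:45-16:50.
Rosa ∩ Viktor: 09:05-09:40, 14:45-16:25.
Those are the intersection windows.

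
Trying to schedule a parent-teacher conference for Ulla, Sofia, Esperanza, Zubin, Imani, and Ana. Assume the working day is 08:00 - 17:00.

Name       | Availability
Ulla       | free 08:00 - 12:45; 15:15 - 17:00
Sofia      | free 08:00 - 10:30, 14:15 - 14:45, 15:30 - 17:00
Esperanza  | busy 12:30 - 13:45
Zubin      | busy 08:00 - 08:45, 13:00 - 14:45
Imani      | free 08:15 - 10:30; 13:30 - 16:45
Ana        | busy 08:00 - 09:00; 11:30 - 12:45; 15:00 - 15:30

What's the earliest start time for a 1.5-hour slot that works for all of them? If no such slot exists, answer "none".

09:00

Ulla free: 08:00-12:45, 15:15-17:00.
Sofia free: 08:00-10:30, 14:15-14:45, 15:30-17:00.
Esperanza free: 08:00-12:30, 13:45-17:00 (invert busy blocks within the working day).
Zubin free: 08:45-13:00, 14:45-17:00 (invert busy blocks within the working day).
Imani free: 08:15-10:30, 13:30-16:45.
Ana free: 09:00-11:30, 12:45-15:00, 15:30-17:00 (invert busy blocks within the working day).
Ulla ∩ Sofia: 08:00-10:30, 15:30-17:00.
Ulla ∩ Sofia ∩ Esperanza: 08:00-10:30, 15:30-17:00.
Ulla ∩ Sofia ∩ Esperanza ∩ Zubin: 08:45-10:30, 15:30-17:00.
Ulla ∩ Sofia ∩ Esperanza ∩ Zubin ∩ Imani: 08:45-10:30, 15:30-16:45.
Ulla ∩ Sofia ∩ Esperanza ∩ Zubin ∩ Imani ∩ Ana: 09:00-10:30, 15:30-16:45.
The first common window of at least 90 minutes is 09:00-10:30, so the earliest start is 09:00.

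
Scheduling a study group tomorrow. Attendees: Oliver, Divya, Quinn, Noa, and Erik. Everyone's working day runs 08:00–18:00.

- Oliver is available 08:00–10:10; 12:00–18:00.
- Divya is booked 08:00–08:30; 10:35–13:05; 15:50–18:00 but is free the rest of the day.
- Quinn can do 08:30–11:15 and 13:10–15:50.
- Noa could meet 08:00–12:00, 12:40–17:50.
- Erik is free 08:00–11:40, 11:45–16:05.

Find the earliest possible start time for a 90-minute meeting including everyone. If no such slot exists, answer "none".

Oliver free: 08:00-10:10, 12:00-18:00.
Divya free: 08:30-10:35, 13:05-15:50 (invert busy blocks within the working day).
Quinn free: 08:30-11:15, 13:10-15:50.
Noa free: 08:00-12:00, 12:40-17:50.
Erik free: 08:00-11:40, 11:45-16:05.
Oliver ∩ Divya: 08:30-10:10, 13:05-15:50.
Oliver ∩ Divya ∩ Quinn: 08:30-10:10, 13:10-15:50.
Oliver ∩ Divya ∩ Quinn ∩ Noa: 08:30-10:10, 13:10-15:50.
Oliver ∩ Divya ∩ Quinn ∩ Noa ∩ Erik: 08:30-10:10, 13:10-15:50.
So the common availability across everyone is 08:30-10:10, 13:10-15:50.
The first common window of at least 90 minutes is 08:30-10:10, so the earliest start is 08:30.

08:30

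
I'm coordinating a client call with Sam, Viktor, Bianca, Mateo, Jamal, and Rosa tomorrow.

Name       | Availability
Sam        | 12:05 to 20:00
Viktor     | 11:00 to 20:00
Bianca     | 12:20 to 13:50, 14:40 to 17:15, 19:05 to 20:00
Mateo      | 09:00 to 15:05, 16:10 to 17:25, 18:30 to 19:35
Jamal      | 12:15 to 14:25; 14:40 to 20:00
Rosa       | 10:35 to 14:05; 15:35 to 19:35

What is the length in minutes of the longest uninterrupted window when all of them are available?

Sam ∩ Viktor: 12:05-20:00.
Sam ∩ Viktor ∩ Bianca: 12:20-13:50, 14:40-17:15, 19:05-20:00.
Sam ∩ Viktor ∩ Bianca ∩ Mateo: 12:20-13:50, 14:40-15:05, 16:10-17:15, 19:05-19:35.
Sam ∩ Viktor ∩ Bianca ∩ Mateo ∩ Jamal: 12:20-13:50, 14:40-15:05, 16:10-17:15, 19:05-19:35.
Sam ∩ Viktor ∩ Bianca ∩ Mateo ∩ Jamal ∩ Rosa: 12:20-13:50, 16:10-17:15, 19:05-19:35.
The longest is 12:20-13:50 at 90 minutes.

90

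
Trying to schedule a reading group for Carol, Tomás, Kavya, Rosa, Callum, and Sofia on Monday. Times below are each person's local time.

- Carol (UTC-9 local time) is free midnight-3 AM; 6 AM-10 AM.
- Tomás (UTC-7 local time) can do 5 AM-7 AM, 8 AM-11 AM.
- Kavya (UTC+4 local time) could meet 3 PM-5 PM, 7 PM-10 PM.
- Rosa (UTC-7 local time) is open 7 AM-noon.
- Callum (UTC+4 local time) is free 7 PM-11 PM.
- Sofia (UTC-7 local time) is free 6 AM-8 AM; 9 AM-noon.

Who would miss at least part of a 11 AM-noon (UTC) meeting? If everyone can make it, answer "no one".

Carol in UTC: 09:00-12:00, 15:00-19:00 (add 9h to convert from UTC-9).
Tomás in UTC: 12:00-14:00, 15:00-18:00 (add 7h to convert from UTC-7).
Kavya in UTC: 11:00-13:00, 15:00-18:00 (subtract 4h to convert from UTC+4).
Rosa in UTC: 14:00-19:00 (add 7h to convert from UTC-7).
Callum in UTC: 15:00-19:00 (subtract 4h to convert from UTC+4).
Sofia in UTC: 13:00-15:00, 16:00-19:00 (add 7h to convert from UTC-7).
Carol: free for 11:00-12:00. Tomás: not fully free for 11:00-12:00. Kavya: free for 11:00-12:00. Rosa: not fully free for 11:00-12:00. Callum: not fully free for 11:00-12:00. Sofia: not fully free for 11:00-12:00.

Callum, Rosa, Sofia, Tomás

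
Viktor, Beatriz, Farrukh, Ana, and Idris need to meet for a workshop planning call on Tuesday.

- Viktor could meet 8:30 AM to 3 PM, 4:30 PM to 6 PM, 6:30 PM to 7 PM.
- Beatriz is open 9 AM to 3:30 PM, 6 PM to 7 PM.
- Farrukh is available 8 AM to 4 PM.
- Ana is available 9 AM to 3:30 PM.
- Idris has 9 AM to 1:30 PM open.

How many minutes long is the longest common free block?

270

Viktor ∩ Beatriz: 09:00-15:00, 18:30-19:00.
Viktor ∩ Beatriz ∩ Farrukh: 09:00-15:00.
Viktor ∩ Beatriz ∩ Farrukh ∩ Ana: 09:00-15:00.
Viktor ∩ Beatriz ∩ Farrukh ∩ Ana ∩ Idris: 09:00-13:30.
So the common availability across everyone is 09:00-13:30.
The longest is 09:00-13:30 at 270 minutes.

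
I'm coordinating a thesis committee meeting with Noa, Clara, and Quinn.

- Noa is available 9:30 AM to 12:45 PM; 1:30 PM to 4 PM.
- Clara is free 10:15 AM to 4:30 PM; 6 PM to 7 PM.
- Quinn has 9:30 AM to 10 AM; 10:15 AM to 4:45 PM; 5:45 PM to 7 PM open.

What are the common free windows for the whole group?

10:15-12:45, 13:30-16:00

Noa ∩ Clara: 10:15-12:45, 13:30-16:00.
Noa ∩ Clara ∩ Quinn: 10:15-12:45, 13:30-16:00.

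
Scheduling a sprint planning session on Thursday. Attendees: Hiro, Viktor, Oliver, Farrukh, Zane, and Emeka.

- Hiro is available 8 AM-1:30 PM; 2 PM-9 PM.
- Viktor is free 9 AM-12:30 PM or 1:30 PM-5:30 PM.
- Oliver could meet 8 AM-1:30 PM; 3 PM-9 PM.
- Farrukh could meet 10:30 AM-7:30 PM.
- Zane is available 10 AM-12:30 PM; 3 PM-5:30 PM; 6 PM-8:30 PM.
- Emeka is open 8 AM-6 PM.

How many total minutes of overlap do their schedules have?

270

Hiro ∩ Viktor: 09:00-12:30, 14:00-17:30.
Hiro ∩ Viktor ∩ Oliver: 09:00-12:30, 15:00-17:30.
Hiro ∩ Viktor ∩ Oliver ∩ Farrukh: 10:30-12:30, 15:00-17:30.
Hiro ∩ Viktor ∩ Oliver ∩ Farrukh ∩ Zane: 10:30-12:30, 15:00-17:30.
Hiro ∩ Viktor ∩ Oliver ∩ Farrukh ∩ Zane ∩ Emeka: 10:30-12:30, 15:00-17:30.
Summing the common windows: 120 + 150 = 270 minutes.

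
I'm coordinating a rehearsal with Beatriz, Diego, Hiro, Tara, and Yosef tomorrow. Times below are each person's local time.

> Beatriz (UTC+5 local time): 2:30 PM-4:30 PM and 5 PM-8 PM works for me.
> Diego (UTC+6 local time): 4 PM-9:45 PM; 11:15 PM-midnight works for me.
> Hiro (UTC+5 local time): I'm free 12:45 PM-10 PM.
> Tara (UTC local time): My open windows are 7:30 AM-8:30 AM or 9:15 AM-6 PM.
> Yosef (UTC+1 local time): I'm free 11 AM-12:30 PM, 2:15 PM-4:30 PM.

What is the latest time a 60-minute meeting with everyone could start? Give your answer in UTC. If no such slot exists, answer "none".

14:00

Beatriz in UTC: 09:30-11:30, 12:00-15:00 (subtract 5h to convert from UTC+5).
Diego in UTC: 10:00-15:45, 17:15-18:00 (subtract 6h to convert from UTC+6).
Hiro in UTC: 07:45-17:00 (subtract 5h to convert from UTC+5).
Tara in UTC: 07:30-08:30, 09:15-18:00.
Yosef in UTC: 10:00-11:30, 13:15-15:30 (subtract 1h to convert from UTC+1).
Beatriz ∩ Diego: 10:00-11:30, 12:00-15:00.
Beatriz ∩ Diego ∩ Hiro: 10:00-11:30, 12:00-15:00.
Beatriz ∩ Diego ∩ Hiro ∩ Tara: 10:00-11:30, 12:00-15:00.
Beatriz ∩ Diego ∩ Hiro ∩ Tara ∩ Yosef: 10:00-11:30, 13:15-15:00.
The last common window of at least 60 minutes is 13:15-15:00; a 60-minute meeting can start as late as 14:00 and still end by 15:00.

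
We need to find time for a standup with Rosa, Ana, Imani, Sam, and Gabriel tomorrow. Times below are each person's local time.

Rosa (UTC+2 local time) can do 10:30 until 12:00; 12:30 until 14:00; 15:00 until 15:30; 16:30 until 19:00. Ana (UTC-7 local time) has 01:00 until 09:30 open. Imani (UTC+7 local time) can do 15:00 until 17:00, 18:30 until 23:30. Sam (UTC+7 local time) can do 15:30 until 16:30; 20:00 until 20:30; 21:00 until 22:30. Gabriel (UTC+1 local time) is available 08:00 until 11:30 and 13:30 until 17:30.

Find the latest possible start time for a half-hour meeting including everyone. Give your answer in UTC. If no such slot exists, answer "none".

15:00

Rosa in UTC: 08:30-10:00, 10:30-12:00, 13:00-13:30, 14:30-17:00 (subtract 2h to convert from UTC+2).
Ana in UTC: 08:00-16:30 (add 7h to convert from UTC-7).
Imani in UTC: 08:00-10:00, 11:30-16:30 (subtract 7h to convert from UTC+7).
Sam in UTC: 08:30-09:30, 13:00-13:30, 14:00-15:30 (subtract 7h to convert from UTC+7).
Gabriel in UTC: 07:00-10:30, 12:30-16:30 (subtract 1h to convert from UTC+1).
Rosa ∩ Ana: 08:30-10:00, 10:30-12:00, 13:00-13:30, 14:30-16:30.
Rosa ∩ Ana ∩ Imani: 08:30-10:00, 11:30-12:00, 13:00-13:30, 14:30-16:30.
Rosa ∩ Ana ∩ Imani ∩ Sam: 08:30-09:30, 13:00-13:30, 14:30-15:30.
Rosa ∩ Ana ∩ Imani ∩ Sam ∩ Gabriel: 08:30-09:30, 13:00-13:30, 14:30-15:30.
The last common window of at least 30 minutes is 14:30-15:30; a 30-minute meeting can start as late as 15:00 and still end by 15:30.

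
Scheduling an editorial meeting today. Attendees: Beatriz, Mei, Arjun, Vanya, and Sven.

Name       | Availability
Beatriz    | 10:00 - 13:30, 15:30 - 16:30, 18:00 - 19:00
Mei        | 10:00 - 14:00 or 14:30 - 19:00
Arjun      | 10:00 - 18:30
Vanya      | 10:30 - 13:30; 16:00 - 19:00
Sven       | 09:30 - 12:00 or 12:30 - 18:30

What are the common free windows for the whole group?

Beatriz ∩ Mei: 10:00-13:30, 15:30-16:30, 18:00-19:00.
Beatriz ∩ Mei ∩ Arjun: 10:00-13:30, 15:30-16:30, 18:00-18:30.
Beatriz ∩ Mei ∩ Arjun ∩ Vanya: 10:30-13:30, 16:00-16:30, 18:00-18:30.
Beatriz ∩ Mei ∩ Arjun ∩ Vanya ∩ Sven: 10:30-12:00, 12:30-13:30, 16:00-16:30, 18:00-18:30.
Those are the intersection windows.

10:30-12:00, 12:30-13:30, 16:00-16:30, 18:00-18:30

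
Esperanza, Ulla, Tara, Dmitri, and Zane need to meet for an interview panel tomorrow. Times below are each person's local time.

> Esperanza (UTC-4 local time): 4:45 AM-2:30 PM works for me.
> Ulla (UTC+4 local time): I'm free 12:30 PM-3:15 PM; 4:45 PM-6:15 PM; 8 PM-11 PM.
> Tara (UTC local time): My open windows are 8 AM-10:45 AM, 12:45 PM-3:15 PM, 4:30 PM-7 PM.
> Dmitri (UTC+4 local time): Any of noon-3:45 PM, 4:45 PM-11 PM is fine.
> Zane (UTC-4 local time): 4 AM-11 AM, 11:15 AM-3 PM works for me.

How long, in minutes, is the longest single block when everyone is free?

120

Esperanza in UTC: 08:45-18:30 (add 4h to convert from UTC-4).
Ulla in UTC: 08:30-11:15, 12:45-14:15, 16:00-19:00 (subtract 4h to convert from UTC+4).
Tara in UTC: 08:00-10:45, 12:45-15:15, 16:30-19:00.
Dmitri in UTC: 08:00-11:45, 12:45-19:00 (subtract 4h to convert from UTC+4).
Zane in UTC: 08:00-15:00, 15:15-19:00 (add 4h to convert from UTC-4).
Esperanza ∩ Ulla: 08:45-11:15, 12:45-14:15, 16:00-18:30.
Esperanza ∩ Ulla ∩ Tara: 08:45-10:45, 12:45-14:15, 16:30-18:30.
Esperanza ∩ Ulla ∩ Tara ∩ Dmitri: 08:45-10:45, 12:45-14:15, 16:30-18:30.
Esperanza ∩ Ulla ∩ Tara ∩ Dmitri ∩ Zane: 08:45-10:45, 12:45-14:15, 16:30-18:30.
The longest is 08:45-10:45 at 120 minutes.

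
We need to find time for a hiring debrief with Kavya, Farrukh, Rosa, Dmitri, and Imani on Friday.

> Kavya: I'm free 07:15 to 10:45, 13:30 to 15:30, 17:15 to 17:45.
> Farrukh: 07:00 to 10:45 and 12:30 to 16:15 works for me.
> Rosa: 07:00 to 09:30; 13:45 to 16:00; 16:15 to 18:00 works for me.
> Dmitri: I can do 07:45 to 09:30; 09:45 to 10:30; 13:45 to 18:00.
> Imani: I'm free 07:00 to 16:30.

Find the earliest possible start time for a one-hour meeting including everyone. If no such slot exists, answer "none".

07:45

Kavya ∩ Farrukh: 07:15-10:45, 13:30-15:30.
Kavya ∩ Farrukh ∩ Rosa: 07:15-09:30, 13:45-15:30.
Kavya ∩ Farrukh ∩ Rosa ∩ Dmitri: 07:45-09:30, 13:45-15:30.
Kavya ∩ Farrukh ∩ Rosa ∩ Dmitri ∩ Imani: 07:45-09:30, 13:45-15:30.
So the common availability across everyone is 07:45-09:30, 13:45-15:30.
The first common window of at least 60 minutes is 07:45-09:30, so the earliest start is 07:45.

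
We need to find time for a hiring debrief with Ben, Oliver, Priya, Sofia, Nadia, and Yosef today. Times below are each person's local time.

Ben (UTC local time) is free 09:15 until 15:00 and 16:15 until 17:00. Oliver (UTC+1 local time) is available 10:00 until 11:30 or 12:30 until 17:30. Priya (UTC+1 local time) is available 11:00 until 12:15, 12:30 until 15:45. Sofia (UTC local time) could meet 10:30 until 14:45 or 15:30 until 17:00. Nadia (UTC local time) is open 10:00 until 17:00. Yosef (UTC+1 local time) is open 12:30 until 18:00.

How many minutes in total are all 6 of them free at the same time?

Ben in UTC: 09:15-15:00, 16:15-17:00.
Oliver in UTC: 09:00-10:30, 11:30-16:30 (subtract 1h to convert from UTC+1).
Priya in UTC: 10:00-11:15, 11:30-14:45 (subtract 1h to convert from UTC+1).
Sofia in UTC: 10:30-14:45, 15:30-17:00.
Nadia in UTC: 10:00-17:00.
Yosef in UTC: 11:30-17:00 (subtract 1h to convert from UTC+1).
Ben ∩ Oliver: 09:15-10:30, 11:30-15:00, 16:15-16:30.
Ben ∩ Oliver ∩ Priya: 10:00-10:30, 11:30-14:45.
Ben ∩ Oliver ∩ Priya ∩ Sofia: 11:30-14:45.
Ben ∩ Oliver ∩ Priya ∩ Sofia ∩ Nadia: 11:30-14:45.
Ben ∩ Oliver ∩ Priya ∩ Sofia ∩ Nadia ∩ Yosef: 11:30-14:45.
So the common availability across everyone is 11:30-14:45.
That's a single block of 195 minutes.

195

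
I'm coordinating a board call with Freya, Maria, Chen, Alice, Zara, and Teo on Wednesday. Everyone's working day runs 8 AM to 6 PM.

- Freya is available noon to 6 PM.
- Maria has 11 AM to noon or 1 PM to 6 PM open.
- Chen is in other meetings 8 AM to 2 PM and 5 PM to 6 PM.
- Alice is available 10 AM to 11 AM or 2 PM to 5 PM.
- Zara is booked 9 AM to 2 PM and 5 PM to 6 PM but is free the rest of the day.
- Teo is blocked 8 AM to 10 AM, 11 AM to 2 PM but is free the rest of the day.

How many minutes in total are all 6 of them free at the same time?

180

Freya free: 12:00-18:00.
Maria free: 11:00-12:00, 13:00-18:00.
Chen free: 14:00-17:00 (invert busy blocks within the working day).
Alice free: 10:00-11:00, 14:00-17:00.
Zara free: 08:00-09:00, 14:00-17:00 (invert busy blocks within the working day).
Teo free: 10:00-11:00, 14:00-18:00 (invert busy blocks within the working day).
Freya ∩ Maria: 13:00-18:00.
Freya ∩ Maria ∩ Chen: 14:00-17:00.
Freya ∩ Maria ∩ Chen ∩ Alice: 14:00-17:00.
Freya ∩ Maria ∩ Chen ∩ Alice ∩ Zara: 14:00-17:00.
Freya ∩ Maria ∩ Chen ∩ Alice ∩ Zara ∩ Teo: 14:00-17:00.
So the common availability across everyone is 14:00-17:00.
That's a single block of 180 minutes.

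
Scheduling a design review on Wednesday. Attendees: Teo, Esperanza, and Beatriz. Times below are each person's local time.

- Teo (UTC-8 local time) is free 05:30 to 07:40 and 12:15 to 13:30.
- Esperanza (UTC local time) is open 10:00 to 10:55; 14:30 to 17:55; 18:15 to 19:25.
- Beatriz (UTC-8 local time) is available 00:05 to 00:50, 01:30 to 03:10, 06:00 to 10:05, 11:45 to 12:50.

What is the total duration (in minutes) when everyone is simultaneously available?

70

Teo in UTC: 13:30-15:40, 20:15-21:30 (add 8h to convert from UTC-8).
Esperanza in UTC: 10:00-10:55, 14:30-17:55, 18:15-19:25.
Beatriz in UTC: 08:05-08:50, 09:30-11:10, 14:00-18:05, 19:45-20:50 (add 8h to convert from UTC-8).
Teo ∩ Esperanza: 14:30-15:40.
Teo ∩ Esperanza ∩ Beatriz: 14:30-15:40.
That's a single block of 70 minutes.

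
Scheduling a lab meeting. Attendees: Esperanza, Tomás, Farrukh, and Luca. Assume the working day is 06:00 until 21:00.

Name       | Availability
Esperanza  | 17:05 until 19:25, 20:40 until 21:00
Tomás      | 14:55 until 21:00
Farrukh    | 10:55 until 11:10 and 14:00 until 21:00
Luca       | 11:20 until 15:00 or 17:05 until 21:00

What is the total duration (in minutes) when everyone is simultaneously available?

160

Esperanza ∩ Tomás: 17:05-19:25, 20:40-21:00.
Esperanza ∩ Tomás ∩ Farrukh: 17:05-19:25, 20:40-21:00.
Esperanza ∩ Tomás ∩ Farrukh ∩ Luca: 17:05-19:25, 20:40-21:00.
So the common availability across everyone is 17:05-19:25, 20:40-21:00.
Summing the common windows: 140 + 20 = 160 minutes.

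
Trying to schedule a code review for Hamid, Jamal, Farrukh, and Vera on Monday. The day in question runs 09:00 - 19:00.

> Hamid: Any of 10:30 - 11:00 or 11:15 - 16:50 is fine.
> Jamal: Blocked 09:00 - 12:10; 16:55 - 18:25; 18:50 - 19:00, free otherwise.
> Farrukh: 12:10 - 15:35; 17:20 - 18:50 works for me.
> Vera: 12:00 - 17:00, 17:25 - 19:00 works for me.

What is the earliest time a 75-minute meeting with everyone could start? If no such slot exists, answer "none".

12:10

Hamid free: 10:30-11:00, 11:15-16:50.
Jamal free: 12:10-16:55, 18:25-18:50 (invert busy blocks within the working day).
Farrukh free: 12:10-15:35, 17:20-18:50.
Vera free: 12:00-17:00, 17:25-19:00.
Hamid ∩ Jamal: 12:10-16:50.
Hamid ∩ Jamal ∩ Farrukh: 12:10-15:35.
Hamid ∩ Jamal ∩ Farrukh ∩ Vera: 12:10-15:35.
Those are the intersection windows.
The first common window of at least 75 minutes is 12:10-15:35, so the earliest start is 12:10.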